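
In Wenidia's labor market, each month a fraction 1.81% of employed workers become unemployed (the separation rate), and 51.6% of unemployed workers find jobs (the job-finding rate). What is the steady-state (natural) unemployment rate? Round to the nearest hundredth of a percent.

At steady state the flows balance: s·E = f·U, so U/(E+U) = s/(s+f).
u* = 1.81 / (1.81 + 51.6) = 1.81 / 53.41 = 3.39%.

Steady-state unemployment rate ≈ 3.39%.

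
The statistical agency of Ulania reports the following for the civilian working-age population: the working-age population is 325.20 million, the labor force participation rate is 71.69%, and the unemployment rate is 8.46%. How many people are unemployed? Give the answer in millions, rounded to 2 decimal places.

About 19.72 million are unemployed.

Labor force = 0.7169 × 325.20 = 233.14 million.
Unemployed = 0.0846 × 233.14 ≈ 19.72 million.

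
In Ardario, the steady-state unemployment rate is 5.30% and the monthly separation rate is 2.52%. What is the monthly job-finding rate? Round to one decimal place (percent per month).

Job-finding rate ≈ 45.0% per month.

From u* = s/(s+f): f = s·(1−u)/u.
f = 2.52 × (1 − 0.0530) / 0.0530 = 2.3864 / 0.0530 ≈ 45.0% per month.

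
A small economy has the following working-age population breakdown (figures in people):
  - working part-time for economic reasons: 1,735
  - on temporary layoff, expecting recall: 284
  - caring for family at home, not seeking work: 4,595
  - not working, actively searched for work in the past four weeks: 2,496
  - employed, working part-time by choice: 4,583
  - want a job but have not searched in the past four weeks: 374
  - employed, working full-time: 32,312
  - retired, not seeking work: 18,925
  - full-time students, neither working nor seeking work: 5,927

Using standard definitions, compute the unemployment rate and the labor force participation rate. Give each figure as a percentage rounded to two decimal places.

Employed = 1,735 + 4,583 + 32,312 = 38,630 (anyone who worked, including part-time for economic reasons, counts as employed).
Unemployed = 284 + 2,496 = 2,780 (jobless and actively searching, or on temporary layoff).
Labor force = 38,630 + 2,780 = 41,410.
Not in labor force = 4,595 + 374 + 18,925 + 5,927 = 29,821 (those not working and not actively searching are outside the labor force — including those who want a job but have given up searching).
Civilian working-age population = 41,410 + 29,821 = 71,231.
Unemployment rate = 2,780 / 41,410 = 6.71%.
Labor force participation rate = 41,410 / 71,231 = 58.13%.

Unemployment rate ≈ 6.71%; labor force participation rate ≈ 58.13%.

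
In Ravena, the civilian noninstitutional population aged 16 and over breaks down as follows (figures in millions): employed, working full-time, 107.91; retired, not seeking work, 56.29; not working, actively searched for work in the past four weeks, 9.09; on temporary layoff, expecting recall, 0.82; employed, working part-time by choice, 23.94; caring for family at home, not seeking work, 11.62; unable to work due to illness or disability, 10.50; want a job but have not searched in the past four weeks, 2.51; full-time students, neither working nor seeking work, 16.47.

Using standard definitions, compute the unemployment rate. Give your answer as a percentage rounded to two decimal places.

Employed = 107.91 + 23.94 = 131.85 million.
Unemployed = 9.09 + 0.82 = 9.91 million (jobless and actively searching, or on temporary layoff).
Labor force = 131.85 + 9.91 = 141.76 million.
Unemployment rate = 9.91 / 141.76 = 6.99%.

Unemployment rate ≈ 6.99%.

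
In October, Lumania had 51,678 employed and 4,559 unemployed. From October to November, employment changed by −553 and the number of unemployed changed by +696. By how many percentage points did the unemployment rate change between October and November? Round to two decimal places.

The unemployment rate changed by +1.21 percentage points.

October: labor force = 51,678 + 4,559 = 56,237; u = 4,559/56,237 = 8.11%.
November: labor force = 51,125 + 5,255 = 56,380; u = 5,255/56,380 = 9.32%.
Change = 9.32% − 8.11% = +1.21 pp.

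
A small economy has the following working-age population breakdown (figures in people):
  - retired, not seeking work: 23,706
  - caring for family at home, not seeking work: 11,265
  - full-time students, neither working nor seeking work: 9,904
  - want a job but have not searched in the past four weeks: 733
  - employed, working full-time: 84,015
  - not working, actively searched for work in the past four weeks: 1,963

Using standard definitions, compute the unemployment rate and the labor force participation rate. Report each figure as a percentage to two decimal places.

Employed = 84,015.
Unemployed = 1,963.
Labor force = 84,015 + 1,963 = 85,978.
Not in labor force = 23,706 + 11,265 + 9,904 + 733 = 45,608 (those not working and not actively searching are outside the labor force — including those who want a job but have given up searching).
Civilian working-age population = 85,978 + 45,608 = 131,586.
Unemployment rate = 1,963 / 85,978 = 2.28%.
Labor force participation rate = 85,978 / 131,586 = 65.34%.

Unemployment rate ≈ 2.28%; labor force participation rate ≈ 65.34%.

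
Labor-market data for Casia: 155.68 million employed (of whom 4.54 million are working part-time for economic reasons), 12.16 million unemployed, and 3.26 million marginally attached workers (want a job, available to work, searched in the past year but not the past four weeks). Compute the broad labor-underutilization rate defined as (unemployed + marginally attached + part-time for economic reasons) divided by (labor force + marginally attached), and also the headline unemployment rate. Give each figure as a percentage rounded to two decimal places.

Labor force = 155.68 + 12.16 = 167.84 million.
Numerator = 12.16 + 3.26 + 4.54 = 19.96 million.
Denominator = 167.84 + 3.26 = 171.10 million.
Broad rate = 19.96 / 171.10 = 11.67%.
Headline unemployment rate = 12.16 / 167.84 = 7.24%.

Broad underutilization rate ≈ 11.67%; headline unemployment rate ≈ 7.24%.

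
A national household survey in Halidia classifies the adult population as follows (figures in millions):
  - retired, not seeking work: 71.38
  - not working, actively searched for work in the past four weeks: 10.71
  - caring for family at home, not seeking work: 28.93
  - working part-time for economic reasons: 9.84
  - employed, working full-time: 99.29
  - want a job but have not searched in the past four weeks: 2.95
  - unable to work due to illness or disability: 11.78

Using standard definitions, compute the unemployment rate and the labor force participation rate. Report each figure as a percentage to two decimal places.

Employed = 9.84 + 99.29 = 109.13 million (anyone who worked, including part-time for economic reasons, counts as employed).
Unemployed = 10.71 million.
Labor force = 109.13 + 10.71 = 119.84 million.
Not in labor force = 71.38 + 28.93 + 2.95 + 11.78 = 115.04 million (those not working and not actively searching are outside the labor force — including those who want a job but have given up searching).
Civilian working-age population = 119.84 + 115.04 = 234.88 million.
Unemployment rate = 10.71 / 119.84 = 8.94%.
Labor force participation rate = 119.84 / 234.88 = 51.02%.

Unemployment rate ≈ 8.94%; labor force participation rate ≈ 51.02%.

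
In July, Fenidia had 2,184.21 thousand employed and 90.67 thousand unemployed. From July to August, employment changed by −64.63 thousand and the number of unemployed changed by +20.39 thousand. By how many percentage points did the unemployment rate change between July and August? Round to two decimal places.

July: labor force = 2,184.21 + 90.67 = 2,274.88; u = 90.67/2,274.88 = 3.99%.
August: labor force = 2,119.58 + 111.06 = 2,230.64; u = 111.06/2,230.64 = 4.98%.
Change = 4.98% − 3.99% = +0.99 pp.

The unemployment rate changed by +0.99 percentage points.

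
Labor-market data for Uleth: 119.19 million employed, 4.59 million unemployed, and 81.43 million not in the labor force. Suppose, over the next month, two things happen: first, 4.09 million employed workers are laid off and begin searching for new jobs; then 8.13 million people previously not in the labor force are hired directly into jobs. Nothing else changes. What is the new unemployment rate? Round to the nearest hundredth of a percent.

Initially, labor force = 119.19 + 4.59 = 123.78 million, so u = 4.59/123.78 = 3.71%.
After the first change, employed falls and unemployed rises by 4.09; labor force unchanged → E = 115.10, U = 8.68, labor force = 123.78 million.
After the second change, employed and labor force both rise by 8.13; unemployed unchanged → E = 123.23, U = 8.68, labor force = 131.91 million.
New unemployment rate = 8.68 / 131.91 = 6.58%.

New unemployment rate ≈ 6.58%.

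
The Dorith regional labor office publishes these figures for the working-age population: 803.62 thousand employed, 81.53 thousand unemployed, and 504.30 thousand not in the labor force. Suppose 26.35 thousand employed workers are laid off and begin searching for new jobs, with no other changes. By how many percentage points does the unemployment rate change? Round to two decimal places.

The unemployment rate changes by +2.98 percentage points.

Initially, labor force = 803.62 + 81.53 = 885.15 thousand, so u = 81.53/885.15 = 9.21%.
After the change, employed falls and unemployed rises by 26.35; labor force unchanged → E = 777.27, U = 107.88, labor force = 885.15 thousand.
New unemployment rate = 107.88 / 885.15 = 12.19%.
Change = 12.19% − 9.21% = +2.98 percentage points.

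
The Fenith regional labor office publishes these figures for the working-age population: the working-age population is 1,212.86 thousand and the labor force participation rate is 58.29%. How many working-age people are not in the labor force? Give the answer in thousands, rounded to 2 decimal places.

Share not in the labor force = 1 − 0.5829 = 0.4171.
Not in labor force = 0.4171 × 1,212.86 ≈ 505.88 thousand.

About 505.88 thousand are not in the labor force.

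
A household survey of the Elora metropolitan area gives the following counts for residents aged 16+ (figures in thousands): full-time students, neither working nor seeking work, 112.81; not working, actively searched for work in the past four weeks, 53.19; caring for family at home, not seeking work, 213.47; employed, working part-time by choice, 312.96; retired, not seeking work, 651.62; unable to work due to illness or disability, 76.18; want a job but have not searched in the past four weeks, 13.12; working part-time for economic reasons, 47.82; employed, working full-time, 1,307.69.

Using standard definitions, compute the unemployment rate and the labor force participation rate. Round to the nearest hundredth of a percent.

Employed = 312.96 + 47.82 + 1,307.69 = 1,668.47 thousand (anyone who worked, including part-time for economic reasons, counts as employed).
Unemployed = 53.19 thousand.
Labor force = 1,668.47 + 53.19 = 1,721.66 thousand.
Not in labor force = 112.81 + 213.47 + 651.62 + 76.18 + 13.12 = 1,067.20 thousand (those not working and not actively searching are outside the labor force — including those who want a job but have given up searching).
Civilian working-age population = 1,721.66 + 1,067.20 = 2,788.86 thousand.
Unemployment rate = 53.19 / 1,721.66 = 3.09%.
Labor force participation rate = 1,721.66 / 2,788.86 = 61.73%.

Unemployment rate ≈ 3.09%; labor force participation rate ≈ 61.73%.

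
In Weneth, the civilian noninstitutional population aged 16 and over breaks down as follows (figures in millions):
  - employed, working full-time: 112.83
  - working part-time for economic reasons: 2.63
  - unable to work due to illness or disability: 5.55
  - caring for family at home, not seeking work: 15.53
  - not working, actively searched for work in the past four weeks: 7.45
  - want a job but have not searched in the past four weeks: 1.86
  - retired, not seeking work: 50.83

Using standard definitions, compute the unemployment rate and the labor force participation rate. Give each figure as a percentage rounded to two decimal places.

Employed = 112.83 + 2.63 = 115.46 million (anyone who worked, including part-time for economic reasons, counts as employed).
Unemployed = 7.45 million.
Labor force = 115.46 + 7.45 = 122.91 million.
Not in labor force = 5.55 + 15.53 + 1.86 + 50.83 = 73.77 million (those not working and not actively searching are outside the labor force — including those who want a job but have given up searching).
Civilian working-age population = 122.91 + 73.77 = 196.68 million.
Unemployment rate = 7.45 / 122.91 = 6.06%.
Labor force participation rate = 122.91 / 196.68 = 62.49%.

Unemployment rate ≈ 6.06%; labor force participation rate ≈ 62.49%.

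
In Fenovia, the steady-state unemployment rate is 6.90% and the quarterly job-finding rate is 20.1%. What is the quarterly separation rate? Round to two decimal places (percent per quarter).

Separation rate ≈ 1.49% per quarter.

From u* = s/(s+f): s = u·f/(1−u).
s = 0.0690 × 20.1 / (1 − 0.0690) = 1.3869 / 0.9310 ≈ 1.49% per quarter.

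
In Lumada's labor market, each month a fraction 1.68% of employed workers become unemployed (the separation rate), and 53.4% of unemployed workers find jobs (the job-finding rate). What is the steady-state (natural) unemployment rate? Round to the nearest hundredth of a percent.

At steady state the flows balance: s·E = f·U, so U/(E+U) = s/(s+f).
u* = 1.68 / (1.68 + 53.4) = 1.68 / 55.08 = 3.05%.

Steady-state unemployment rate ≈ 3.05%.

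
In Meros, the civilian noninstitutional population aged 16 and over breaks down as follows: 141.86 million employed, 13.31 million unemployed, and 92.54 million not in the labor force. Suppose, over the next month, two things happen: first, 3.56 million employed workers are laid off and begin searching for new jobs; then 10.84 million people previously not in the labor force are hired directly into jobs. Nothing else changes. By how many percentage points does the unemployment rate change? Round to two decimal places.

Initially, labor force = 141.86 + 13.31 = 155.17 million, so u = 13.31/155.17 = 8.58%.
After the first change, employed falls and unemployed rises by 3.56; labor force unchanged → E = 138.30, U = 16.87, labor force = 155.17 million.
After the second change, employed and labor force both rise by 10.84; unemployed unchanged → E = 149.14, U = 16.87, labor force = 166.01 million.
New unemployment rate = 16.87 / 166.01 = 10.16%.
Change = 10.16% − 8.58% = +1.58 percentage points.

The unemployment rate changes by +1.58 percentage points.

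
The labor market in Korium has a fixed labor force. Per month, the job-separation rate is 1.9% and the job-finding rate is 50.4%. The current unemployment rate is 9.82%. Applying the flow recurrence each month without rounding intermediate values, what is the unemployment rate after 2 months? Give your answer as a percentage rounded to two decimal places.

With a fixed labor force, u_{t+1} = u_t + s·(1−u_t) − f·u_t = u_t·(1−s−f) + s.
Here 1−s−f = 0.477 and s = 0.019.
u_1 = 0.098200 × 0.477 + 0.019 = 0.065841.
u_2 = 0.065841 × 0.477 + 0.019 = 0.050406.

Unemployment rate after two months ≈ 5.04%.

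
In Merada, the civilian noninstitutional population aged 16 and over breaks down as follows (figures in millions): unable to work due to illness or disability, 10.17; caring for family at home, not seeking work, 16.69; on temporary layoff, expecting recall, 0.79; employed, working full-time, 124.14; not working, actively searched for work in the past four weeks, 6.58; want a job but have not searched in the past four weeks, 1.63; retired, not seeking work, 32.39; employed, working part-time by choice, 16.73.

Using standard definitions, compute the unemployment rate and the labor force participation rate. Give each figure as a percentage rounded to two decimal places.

Employed = 124.14 + 16.73 = 140.87 million.
Unemployed = 0.79 + 6.58 = 7.37 million (jobless and actively searching, or on temporary layoff).
Labor force = 140.87 + 7.37 = 148.24 million.
Not in labor force = 10.17 + 16.69 + 1.63 + 32.39 = 60.88 million (those not working and not actively searching are outside the labor force — including those who want a job but have given up searching).
Civilian working-age population = 148.24 + 60.88 = 209.12 million.
Unemployment rate = 7.37 / 148.24 = 4.97%.
Labor force participation rate = 148.24 / 209.12 = 70.89%.

Unemployment rate ≈ 4.97%; labor force participation rate ≈ 70.89%.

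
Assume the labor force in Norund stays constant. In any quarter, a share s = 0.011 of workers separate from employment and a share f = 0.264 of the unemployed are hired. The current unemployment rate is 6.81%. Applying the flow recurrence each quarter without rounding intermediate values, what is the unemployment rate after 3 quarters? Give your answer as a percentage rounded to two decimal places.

Unemployment rate after three quarters ≈ 5.07%.

With a fixed labor force, u_{t+1} = u_t + s·(1−u_t) − f·u_t = u_t·(1−s−f) + s.
Here 1−s−f = 0.725 and s = 0.011.
u_1 = 0.068100 × 0.725 + 0.011 = 0.060372.
u_2 = 0.060372 × 0.725 + 0.011 = 0.054770.
u_3 = 0.054770 × 0.725 + 0.011 = 0.050708.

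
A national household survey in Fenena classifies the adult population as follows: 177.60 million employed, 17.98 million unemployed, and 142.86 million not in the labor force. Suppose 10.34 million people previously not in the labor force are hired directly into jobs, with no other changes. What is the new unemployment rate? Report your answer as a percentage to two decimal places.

Initially, labor force = 177.60 + 17.98 = 195.58 million, so u = 17.98/195.58 = 9.19%.
After the change, employed and labor force both rise by 10.34; unemployed unchanged → E = 187.94, U = 17.98, labor force = 205.92 million.
New unemployment rate = 17.98 / 205.92 = 8.73%.

New unemployment rate ≈ 8.73%.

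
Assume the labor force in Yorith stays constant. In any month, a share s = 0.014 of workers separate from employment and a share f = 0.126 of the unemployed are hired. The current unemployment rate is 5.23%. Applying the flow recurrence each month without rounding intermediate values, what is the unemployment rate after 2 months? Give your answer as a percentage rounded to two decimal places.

Unemployment rate after two months ≈ 6.47%.

With a fixed labor force, u_{t+1} = u_t + s·(1−u_t) − f·u_t = u_t·(1−s−f) + s.
Here 1−s−f = 0.860 and s = 0.014.
u_1 = 0.052300 × 0.860 + 0.014 = 0.058978.
u_2 = 0.058978 × 0.860 + 0.014 = 0.064721.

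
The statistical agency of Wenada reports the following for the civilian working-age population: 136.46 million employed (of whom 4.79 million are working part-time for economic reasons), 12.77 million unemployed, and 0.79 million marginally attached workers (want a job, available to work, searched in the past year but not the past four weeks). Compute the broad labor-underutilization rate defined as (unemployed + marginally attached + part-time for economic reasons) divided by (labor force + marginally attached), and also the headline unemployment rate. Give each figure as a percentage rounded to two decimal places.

Broad underutilization rate ≈ 12.23%; headline unemployment rate ≈ 8.56%.

Labor force = 136.46 + 12.77 = 149.23 million.
Numerator = 12.77 + 0.79 + 4.79 = 18.35 million.
Denominator = 149.23 + 0.79 = 150.02 million.
Broad rate = 18.35 / 150.02 = 12.23%.
Headline unemployment rate = 12.77 / 149.23 = 8.56%.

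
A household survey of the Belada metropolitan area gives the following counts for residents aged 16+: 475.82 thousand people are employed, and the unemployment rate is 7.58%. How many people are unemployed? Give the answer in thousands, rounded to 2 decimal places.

Let U be the number unemployed. The labor force is E + U, and U/(E+U) = 0.0758.
So U = 0.0758 × 475.82 / (1 − 0.0758) = 36.0672 / 0.9242 ≈ 39.03 thousand.

About 39.03 thousand are unemployed.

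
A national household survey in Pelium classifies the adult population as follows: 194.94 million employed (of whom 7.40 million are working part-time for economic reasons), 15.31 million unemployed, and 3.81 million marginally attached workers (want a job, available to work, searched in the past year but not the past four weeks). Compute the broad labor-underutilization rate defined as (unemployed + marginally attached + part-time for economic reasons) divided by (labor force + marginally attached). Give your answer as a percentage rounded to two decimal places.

Broad underutilization rate ≈ 12.39%.

Labor force = 194.94 + 15.31 = 210.25 million.
Numerator = 15.31 + 3.81 + 7.40 = 26.52 million.
Denominator = 210.25 + 3.81 = 214.06 million.
Broad rate = 26.52 / 214.06 = 12.39%.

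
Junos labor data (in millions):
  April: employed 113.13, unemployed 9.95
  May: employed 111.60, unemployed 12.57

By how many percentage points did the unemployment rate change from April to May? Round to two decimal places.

April: labor force = 113.13 + 9.95 = 123.08; u = 9.95/123.08 = 8.08%.
May: labor force = 111.60 + 12.57 = 124.17; u = 12.57/124.17 = 10.12%.
Change = 10.12% − 8.08% = +2.04 pp.

The unemployment rate changed by +2.04 percentage points.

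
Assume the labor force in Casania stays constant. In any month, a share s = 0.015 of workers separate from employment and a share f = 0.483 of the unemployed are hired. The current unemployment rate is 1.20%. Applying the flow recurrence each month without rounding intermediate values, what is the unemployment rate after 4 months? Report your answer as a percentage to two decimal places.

Unemployment rate after four months ≈ 2.90%.

With a fixed labor force, u_{t+1} = u_t + s·(1−u_t) − f·u_t = u_t·(1−s−f) + s.
Here 1−s−f = 0.502 and s = 0.015.
u_1 = 0.012000 × 0.502 + 0.015 = 0.021024.
u_2 = 0.021024 × 0.502 + 0.015 = 0.025554.
u_3 = 0.025554 × 0.502 + 0.015 = 0.027828.
u_4 = 0.027828 × 0.502 + 0.015 = 0.028970.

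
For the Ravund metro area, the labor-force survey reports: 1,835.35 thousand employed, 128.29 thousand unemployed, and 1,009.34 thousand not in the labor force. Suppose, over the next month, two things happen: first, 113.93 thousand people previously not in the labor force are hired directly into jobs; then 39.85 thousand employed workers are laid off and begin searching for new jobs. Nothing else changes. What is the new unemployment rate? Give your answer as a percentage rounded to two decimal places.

New unemployment rate ≈ 8.09%.

Initially, labor force = 1,835.35 + 128.29 = 1,963.64 thousand, so u = 128.29/1,963.64 = 6.53%.
After the first change, employed and labor force both rise by 113.93; unemployed unchanged → E = 1,949.28, U = 128.29, labor force = 2,077.57 thousand.
After the second change, employed falls and unemployed rises by 39.85; labor force unchanged → E = 1,909.43, U = 168.14, labor force = 2,077.57 thousand.
New unemployment rate = 168.14 / 2,077.57 = 8.09%.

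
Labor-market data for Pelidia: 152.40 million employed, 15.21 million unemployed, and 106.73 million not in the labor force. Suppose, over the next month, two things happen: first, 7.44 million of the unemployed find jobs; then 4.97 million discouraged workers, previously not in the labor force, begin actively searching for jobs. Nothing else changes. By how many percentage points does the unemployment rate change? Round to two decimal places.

Initially, labor force = 152.40 + 15.21 = 167.61 million, so u = 15.21/167.61 = 9.07%.
After the first change, unemployed falls and employed rises by 7.44; labor force unchanged → E = 159.84, U = 7.77, labor force = 167.61 million.
After the second change, unemployed and labor force both rise by 4.97 → E = 159.84, U = 12.74, labor force = 172.58 million.
New unemployment rate = 12.74 / 172.58 = 7.38%.
Change = 7.38% − 9.07% = −1.69 percentage points.

The unemployment rate changes by −1.69 percentage points.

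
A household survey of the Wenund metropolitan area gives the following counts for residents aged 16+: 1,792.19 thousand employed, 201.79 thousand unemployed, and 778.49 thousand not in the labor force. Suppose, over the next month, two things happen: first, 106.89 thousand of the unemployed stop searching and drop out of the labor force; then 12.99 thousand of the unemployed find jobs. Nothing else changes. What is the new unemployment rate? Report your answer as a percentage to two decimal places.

New unemployment rate ≈ 4.34%.

Initially, labor force = 1,792.19 + 201.79 = 1,993.98 thousand, so u = 201.79/1,993.98 = 10.12%.
After the first change, unemployed and labor force both fall by 106.89 → E = 1,792.19, U = 94.90, labor force = 1,887.09 thousand.
After the second change, unemployed falls and employed rises by 12.99; labor force unchanged → E = 1,805.18, U = 81.91, labor force = 1,887.09 thousand.
New unemployment rate = 81.91 / 1,887.09 = 4.34%.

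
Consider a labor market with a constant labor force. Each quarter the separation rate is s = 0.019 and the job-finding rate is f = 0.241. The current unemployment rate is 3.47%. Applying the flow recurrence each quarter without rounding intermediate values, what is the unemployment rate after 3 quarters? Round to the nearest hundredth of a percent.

With a fixed labor force, u_{t+1} = u_t + s·(1−u_t) − f·u_t = u_t·(1−s−f) + s.
Here 1−s−f = 0.740 and s = 0.019.
u_1 = 0.034700 × 0.740 + 0.019 = 0.044678.
u_2 = 0.044678 × 0.740 + 0.019 = 0.052062.
u_3 = 0.052062 × 0.740 + 0.019 = 0.057526.

Unemployment rate after three quarters ≈ 5.75%.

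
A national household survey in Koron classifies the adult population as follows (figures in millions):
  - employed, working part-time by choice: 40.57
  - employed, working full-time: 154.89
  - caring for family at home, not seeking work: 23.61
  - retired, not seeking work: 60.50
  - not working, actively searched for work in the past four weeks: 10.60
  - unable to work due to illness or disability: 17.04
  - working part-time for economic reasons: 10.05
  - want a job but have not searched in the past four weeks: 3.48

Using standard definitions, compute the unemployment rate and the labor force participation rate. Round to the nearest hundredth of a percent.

Unemployment rate ≈ 4.90%; labor force participation rate ≈ 67.38%.

Employed = 40.57 + 154.89 + 10.05 = 205.51 million (anyone who worked, including part-time for economic reasons, counts as employed).
Unemployed = 10.60 million.
Labor force = 205.51 + 10.60 = 216.11 million.
Not in labor force = 23.61 + 60.50 + 17.04 + 3.48 = 104.63 million (those not working and not actively searching are outside the labor force — including those who want a job but have given up searching).
Civilian working-age population = 216.11 + 104.63 = 320.74 million.
Unemployment rate = 10.60 / 216.11 = 4.90%.
Labor force participation rate = 216.11 / 320.74 = 67.38%.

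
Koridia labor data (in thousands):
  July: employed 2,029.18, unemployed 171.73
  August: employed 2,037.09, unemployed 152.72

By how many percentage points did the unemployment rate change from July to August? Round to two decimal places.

July: labor force = 2,029.18 + 171.73 = 2,200.91; u = 171.73/2,200.91 = 7.80%.
August: labor force = 2,037.09 + 152.72 = 2,189.81; u = 152.72/2,189.81 = 6.97%.
Change = 6.97% − 7.80% = −0.83 pp.

The unemployment rate changed by −0.83 percentage points.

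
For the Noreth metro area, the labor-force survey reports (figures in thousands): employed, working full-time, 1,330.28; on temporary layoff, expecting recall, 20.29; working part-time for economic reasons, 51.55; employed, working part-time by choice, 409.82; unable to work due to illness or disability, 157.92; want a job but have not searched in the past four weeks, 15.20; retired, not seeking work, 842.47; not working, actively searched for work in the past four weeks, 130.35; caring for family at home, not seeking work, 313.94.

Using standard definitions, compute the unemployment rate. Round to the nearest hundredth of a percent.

Employed = 1,330.28 + 51.55 + 409.82 = 1,791.65 thousand (anyone who worked, including part-time for economic reasons, counts as employed).
Unemployed = 20.29 + 130.35 = 150.64 thousand (jobless and actively searching, or on temporary layoff).
Labor force = 1,791.65 + 150.64 = 1,942.29 thousand.
Unemployment rate = 150.64 / 1,942.29 = 7.76%.

Unemployment rate ≈ 7.76%.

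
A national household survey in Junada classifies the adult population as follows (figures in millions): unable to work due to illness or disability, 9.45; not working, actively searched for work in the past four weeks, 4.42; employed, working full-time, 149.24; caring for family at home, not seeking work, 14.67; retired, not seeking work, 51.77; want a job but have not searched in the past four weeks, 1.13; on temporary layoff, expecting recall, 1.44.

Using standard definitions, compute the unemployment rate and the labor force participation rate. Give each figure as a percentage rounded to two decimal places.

Unemployment rate ≈ 3.78%; labor force participation rate ≈ 66.82%.

Employed = 149.24 million.
Unemployed = 4.42 + 1.44 = 5.86 million (jobless and actively searching, or on temporary layoff).
Labor force = 149.24 + 5.86 = 155.10 million.
Not in labor force = 9.45 + 14.67 + 51.77 + 1.13 = 77.02 million (those not working and not actively searching are outside the labor force — including those who want a job but have given up searching).
Civilian working-age population = 155.10 + 77.02 = 232.12 million.
Unemployment rate = 5.86 / 155.10 = 3.78%.
Labor force participation rate = 155.10 / 232.12 = 66.82%.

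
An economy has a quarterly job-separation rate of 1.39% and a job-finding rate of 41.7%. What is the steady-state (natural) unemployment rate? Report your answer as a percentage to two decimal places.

Steady-state unemployment rate ≈ 3.23%.

At steady state the flows balance: s·E = f·U, so U/(E+U) = s/(s+f).
u* = 1.39 / (1.39 + 41.7) = 1.39 / 43.09 = 3.23%.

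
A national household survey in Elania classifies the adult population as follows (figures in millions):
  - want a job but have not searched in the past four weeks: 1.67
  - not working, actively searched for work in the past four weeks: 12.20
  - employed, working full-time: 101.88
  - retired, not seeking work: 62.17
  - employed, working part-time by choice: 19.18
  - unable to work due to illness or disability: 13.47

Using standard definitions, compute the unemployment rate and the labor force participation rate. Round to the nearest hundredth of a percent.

Employed = 101.88 + 19.18 = 121.06 million.
Unemployed = 12.20 million.
Labor force = 121.06 + 12.20 = 133.26 million.
Not in labor force = 1.67 + 62.17 + 13.47 = 77.31 million (those not working and not actively searching are outside the labor force — including those who want a job but have given up searching).
Civilian working-age population = 133.26 + 77.31 = 210.57 million.
Unemployment rate = 12.20 / 133.26 = 9.16%.
Labor force participation rate = 133.26 / 210.57 = 63.29%.

Unemployment rate ≈ 9.16%; labor force participation rate ≈ 63.29%.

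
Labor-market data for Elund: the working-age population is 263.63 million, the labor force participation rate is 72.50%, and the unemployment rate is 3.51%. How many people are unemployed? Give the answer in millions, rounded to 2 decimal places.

About 6.71 million are unemployed.

Labor force = 0.7250 × 263.63 = 191.13 million.
Unemployed = 0.0351 × 191.13 ≈ 6.71 million.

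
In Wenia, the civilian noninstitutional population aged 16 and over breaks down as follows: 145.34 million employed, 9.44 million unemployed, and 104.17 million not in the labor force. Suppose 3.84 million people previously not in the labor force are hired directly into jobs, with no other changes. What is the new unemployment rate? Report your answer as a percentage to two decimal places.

New unemployment rate ≈ 5.95%.

Initially, labor force = 145.34 + 9.44 = 154.78 million, so u = 9.44/154.78 = 6.10%.
After the change, employed and labor force both rise by 3.84; unemployed unchanged → E = 149.18, U = 9.44, labor force = 158.62 million.
New unemployment rate = 9.44 / 158.62 = 5.95%.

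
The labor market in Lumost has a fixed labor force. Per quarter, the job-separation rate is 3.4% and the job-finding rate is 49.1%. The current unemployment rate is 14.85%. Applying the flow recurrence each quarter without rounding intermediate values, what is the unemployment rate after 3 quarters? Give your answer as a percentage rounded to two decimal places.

Unemployment rate after three quarters ≈ 7.37%.

With a fixed labor force, u_{t+1} = u_t + s·(1−u_t) − f·u_t = u_t·(1−s−f) + s.
Here 1−s−f = 0.475 and s = 0.034.
u_1 = 0.148500 × 0.475 + 0.034 = 0.104537.
u_2 = 0.104537 × 0.475 + 0.034 = 0.083655.
u_3 = 0.083655 × 0.475 + 0.034 = 0.073736.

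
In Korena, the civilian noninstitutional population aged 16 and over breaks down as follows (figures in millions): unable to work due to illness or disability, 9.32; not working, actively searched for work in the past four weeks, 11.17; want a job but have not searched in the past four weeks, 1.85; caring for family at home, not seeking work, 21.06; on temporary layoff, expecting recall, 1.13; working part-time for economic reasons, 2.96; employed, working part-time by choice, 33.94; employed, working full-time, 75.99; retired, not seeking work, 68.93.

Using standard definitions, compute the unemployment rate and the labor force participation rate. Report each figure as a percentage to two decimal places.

Employed = 2.96 + 33.94 + 75.99 = 112.89 million (anyone who worked, including part-time for economic reasons, counts as employed).
Unemployed = 11.17 + 1.13 = 12.30 million (jobless and actively searching, or on temporary layoff).
Labor force = 112.89 + 12.30 = 125.19 million.
Not in labor force = 9.32 + 1.85 + 21.06 + 68.93 = 101.16 million (those not working and not actively searching are outside the labor force — including those who want a job but have given up searching).
Civilian working-age population = 125.19 + 101.16 = 226.35 million.
Unemployment rate = 12.30 / 125.19 = 9.83%.
Labor force participation rate = 125.19 / 226.35 = 55.31%.

Unemployment rate ≈ 9.83%; labor force participation rate ≈ 55.31%.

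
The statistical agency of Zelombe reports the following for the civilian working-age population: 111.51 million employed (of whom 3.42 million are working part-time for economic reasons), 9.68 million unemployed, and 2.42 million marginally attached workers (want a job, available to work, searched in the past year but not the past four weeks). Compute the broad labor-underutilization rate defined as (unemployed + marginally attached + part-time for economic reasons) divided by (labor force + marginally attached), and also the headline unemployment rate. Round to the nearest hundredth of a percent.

Broad underutilization rate ≈ 12.56%; headline unemployment rate ≈ 7.99%.

Labor force = 111.51 + 9.68 = 121.19 million.
Numerator = 9.68 + 2.42 + 3.42 = 15.52 million.
Denominator = 121.19 + 2.42 = 123.61 million.
Broad rate = 15.52 / 123.61 = 12.56%.
Headline unemployment rate = 9.68 / 121.19 = 7.99%.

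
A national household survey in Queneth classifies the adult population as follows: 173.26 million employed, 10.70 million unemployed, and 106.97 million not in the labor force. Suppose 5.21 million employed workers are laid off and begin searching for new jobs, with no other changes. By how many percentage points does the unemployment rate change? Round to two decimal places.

Initially, labor force = 173.26 + 10.70 = 183.96 million, so u = 10.70/183.96 = 5.82%.
After the change, employed falls and unemployed rises by 5.21; labor force unchanged → E = 168.05, U = 15.91, labor force = 183.96 million.
New unemployment rate = 15.91 / 183.96 = 8.65%.
Change = 8.65% − 5.82% = +2.83 percentage points.

The unemployment rate changes by +2.83 percentage points.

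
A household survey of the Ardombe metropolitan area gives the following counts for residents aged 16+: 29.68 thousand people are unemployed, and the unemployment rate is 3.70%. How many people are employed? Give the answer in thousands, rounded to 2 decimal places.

About 772.48 thousand are employed.

Labor force = U / u = 29.68 / 0.0370 ≈ 802.16 thousand.
Employed = labor force − unemployed = 802.16 − 29.68 = 772.48 thousand.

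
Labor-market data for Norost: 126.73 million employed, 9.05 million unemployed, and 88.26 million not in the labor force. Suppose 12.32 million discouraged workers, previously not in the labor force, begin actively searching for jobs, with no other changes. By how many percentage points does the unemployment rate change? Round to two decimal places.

Initially, labor force = 126.73 + 9.05 = 135.78 million, so u = 9.05/135.78 = 6.67%.
After the change, unemployed and labor force both rise by 12.32 → E = 126.73, U = 21.37, labor force = 148.10 million.
New unemployment rate = 21.37 / 148.10 = 14.43%.
Change = 14.43% − 6.67% = +7.76 percentage points.

The unemployment rate changes by +7.76 percentage points.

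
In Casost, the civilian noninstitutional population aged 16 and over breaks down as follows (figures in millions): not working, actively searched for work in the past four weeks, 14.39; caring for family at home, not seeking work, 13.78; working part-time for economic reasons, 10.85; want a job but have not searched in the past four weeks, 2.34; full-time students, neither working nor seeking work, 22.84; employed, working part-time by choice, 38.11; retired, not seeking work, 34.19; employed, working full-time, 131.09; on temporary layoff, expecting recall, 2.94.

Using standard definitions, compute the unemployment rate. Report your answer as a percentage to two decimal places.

Unemployment rate ≈ 8.78%.

Employed = 10.85 + 38.11 + 131.09 = 180.05 million (anyone who worked, including part-time for economic reasons, counts as employed).
Unemployed = 14.39 + 2.94 = 17.33 million (jobless and actively searching, or on temporary layoff).
Labor force = 180.05 + 17.33 = 197.38 million.
Unemployment rate = 17.33 / 197.38 = 8.78%.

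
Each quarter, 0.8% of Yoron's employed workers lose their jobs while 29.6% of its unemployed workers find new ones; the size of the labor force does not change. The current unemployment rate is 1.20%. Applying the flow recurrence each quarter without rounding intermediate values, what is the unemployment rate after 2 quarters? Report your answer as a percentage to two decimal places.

With a fixed labor force, u_{t+1} = u_t + s·(1−u_t) − f·u_t = u_t·(1−s−f) + s.
Here 1−s−f = 0.696 and s = 0.008.
u_1 = 0.012000 × 0.696 + 0.008 = 0.016352.
u_2 = 0.016352 × 0.696 + 0.008 = 0.019381.

Unemployment rate after two quarters ≈ 1.94%.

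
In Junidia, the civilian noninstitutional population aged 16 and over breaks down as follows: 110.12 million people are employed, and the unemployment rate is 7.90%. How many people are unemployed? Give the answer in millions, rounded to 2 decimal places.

About 9.45 million are unemployed.

Let U be the number unemployed. The labor force is E + U, and U/(E+U) = 0.0790.
So U = 0.0790 × 110.12 / (1 − 0.0790) = 8.6995 / 0.9210 ≈ 9.45 million.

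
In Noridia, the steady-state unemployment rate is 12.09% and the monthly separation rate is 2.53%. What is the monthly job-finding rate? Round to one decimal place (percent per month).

Job-finding rate ≈ 18.4% per month.

From u* = s/(s+f): f = s·(1−u)/u.
f = 2.53 × (1 − 0.1209) / 0.1209 = 2.2241 / 0.1209 ≈ 18.4% per month.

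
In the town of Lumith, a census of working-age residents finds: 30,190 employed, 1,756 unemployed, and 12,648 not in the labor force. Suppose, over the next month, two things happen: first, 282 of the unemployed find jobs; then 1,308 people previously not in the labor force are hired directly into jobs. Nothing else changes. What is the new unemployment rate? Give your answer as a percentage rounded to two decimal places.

New unemployment rate ≈ 4.43%.

Initially, labor force = 30,190 + 1,756 = 31,946, so u = 1,756/31,946 = 5.50%.
After the first change, unemployed falls and employed rises by 282; labor force unchanged → E = 30,472, U = 1,474, labor force = 31,946.
After the second change, employed and labor force both rise by 1,308; unemployed unchanged → E = 31,780, U = 1,474, labor force = 33,254.
New unemployment rate = 1,474 / 33,254 = 4.43%.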